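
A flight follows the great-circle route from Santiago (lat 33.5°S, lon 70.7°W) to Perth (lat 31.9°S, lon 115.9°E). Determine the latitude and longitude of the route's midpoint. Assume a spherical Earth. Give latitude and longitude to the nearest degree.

Write both endpoints as unit vectors p₁, p₂ with components (cos φ cos λ, cos φ sin λ, sin φ).
The central angle between the endpoints is δ = arccos(p₁·p₂) ≈ 1.995 rad (114.3°).
Interpolate at f = 1/2 with slerp weights a = sin((1−f)δ)/sin δ ≈ 0.922, b = sin(fδ)/sin δ ≈ 0.922.
p = a·p₁ + b·p₂ ≈ (-0.088, -0.021, -0.996); φ = arcsin(p_z) ≈ -84.82°, λ = atan2(p_y, p_x) ≈ -166.24°.

≈ lat 85°S, lon 166°W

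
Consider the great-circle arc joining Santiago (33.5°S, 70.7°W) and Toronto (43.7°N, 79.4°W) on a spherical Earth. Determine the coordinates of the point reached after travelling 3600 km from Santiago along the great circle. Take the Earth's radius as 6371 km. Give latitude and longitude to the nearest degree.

Convert each endpoint to a unit vector on the sphere (x = cos φ cos λ, y = cos φ sin λ, z = sin φ).
The central angle between the endpoints is δ = arccos(p₁·p₂) ≈ 1.355 rad (77.6°). The total great-circle distance is δ·R ≈ 1.355 × 6371 ≈ 8630 km, so the target fraction is f = 3600/8630 ≈ 0.417.
Interpolate at f ≈ 0.417 with slerp weights a = sin((1−f)δ)/sin δ ≈ 0.727, b = sin(fδ)/sin δ ≈ 0.548.
p = a·p₁ + b·p₂ ≈ (0.273, -0.962, -0.022); φ = arcsin(p_z) ≈ -1.29°, λ = atan2(p_y, p_x) ≈ -74.14°.

≈ 1°S, 74°W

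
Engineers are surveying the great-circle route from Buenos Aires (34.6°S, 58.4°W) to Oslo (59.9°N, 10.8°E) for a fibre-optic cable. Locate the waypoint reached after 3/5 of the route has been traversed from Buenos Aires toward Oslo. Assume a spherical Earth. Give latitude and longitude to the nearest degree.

≈ 25°N, 28°W

Write both endpoints as unit vectors p₁, p₂ with components (cos φ cos λ, cos φ sin λ, sin φ).
The central angle between the endpoints is δ = arccos(p₁·p₂) ≈ 1.923 rad (110.2°).
Interpolate at f = 3/5 with slerp weights a = sin((1−f)δ)/sin δ ≈ 0.741, b = sin(fδ)/sin δ ≈ 0.974.
p = a·p₁ + b·p₂ ≈ (0.799, -0.428, 0.422); φ = arcsin(p_z) ≈ 24.95°, λ = atan2(p_y, p_x) ≈ -28.16°.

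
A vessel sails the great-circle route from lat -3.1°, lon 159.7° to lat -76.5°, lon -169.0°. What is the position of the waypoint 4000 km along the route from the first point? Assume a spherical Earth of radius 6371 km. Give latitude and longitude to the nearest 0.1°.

≈ lat -38.7°, lon 165.1°

Write both endpoints as unit vectors p₁, p₂ with components (cos φ cos λ, cos φ sin λ, sin φ).
The central angle between the endpoints is δ = arccos(p₁·p₂) ≈ 1.316 rad (75.4°). The total great-circle distance is δ·R ≈ 1.316 × 6371 ≈ 8386 km, so the target fraction is f = 4000/8386 ≈ 0.477.
Interpolate at f ≈ 0.477 with slerp weights a = sin((1−f)δ)/sin δ ≈ 0.656, b = sin(fδ)/sin δ ≈ 0.607.
p = a·p₁ + b·p₂ ≈ (-0.754, 0.200, -0.626); φ = arcsin(p_z) ≈ -38.73°, λ = atan2(p_y, p_x) ≈ 165.11°.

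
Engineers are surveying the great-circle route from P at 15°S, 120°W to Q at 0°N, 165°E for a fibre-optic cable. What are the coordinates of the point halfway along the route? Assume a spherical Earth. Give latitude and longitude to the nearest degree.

Write both endpoints as unit vectors p₁, p₂ with components (cos φ cos λ, cos φ sin λ, sin φ).
The central angle between the endpoints is δ = arccos(p₁·p₂) ≈ 1.318 rad (75.5°).
Interpolate at f = 1/2 with slerp weights a = sin((1−f)δ)/sin δ ≈ 0.632, b = sin(fδ)/sin δ ≈ 0.632.
p = a·p₁ + b·p₂ ≈ (-0.916, -0.365, -0.164); φ = arcsin(p_z) ≈ -9.42°, λ = atan2(p_y, p_x) ≈ -158.26°.

≈ 9°S, 158°W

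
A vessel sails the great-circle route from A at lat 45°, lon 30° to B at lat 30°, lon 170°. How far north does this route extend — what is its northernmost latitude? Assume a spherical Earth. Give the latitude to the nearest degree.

≈ 67°

The great circle lies in the plane with unit normal n̂ = (p₁ × p₂)/|p₁ × p₂|.
Here n̂_z ≈ +0.396; the vertex latitude is φ_max = arccos|n̂_z| ≈ 66.7°.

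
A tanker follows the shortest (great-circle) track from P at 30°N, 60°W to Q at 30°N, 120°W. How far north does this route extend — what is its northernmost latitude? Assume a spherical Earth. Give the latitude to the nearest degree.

≈ 34°N

The great circle lies in the plane with unit normal n̂ = (p₁ × p₂)/|p₁ × p₂|.
Here n̂_z ≈ -0.832; the vertex latitude is φ_max = arccos|n̂_z| ≈ 33.7°.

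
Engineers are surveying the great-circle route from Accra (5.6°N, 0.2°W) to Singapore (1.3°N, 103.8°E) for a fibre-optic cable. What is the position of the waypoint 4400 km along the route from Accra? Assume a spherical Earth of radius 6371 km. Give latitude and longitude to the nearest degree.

Convert each endpoint to a unit vector on the sphere (x = cos φ cos λ, y = cos φ sin λ, z = sin φ).
The central angle between the endpoints is δ = arccos(p₁·p₂) ≈ 1.812 rad (103.8°). The total great-circle distance is δ·R ≈ 1.812 × 6371 ≈ 11542 km, so the target fraction is f = 4400/11542 ≈ 0.381.
Interpolate at f ≈ 0.381 with slerp weights a = sin((1−f)δ)/sin δ ≈ 0.927, b = sin(fδ)/sin δ ≈ 0.656.
p = a·p₁ + b·p₂ ≈ (0.766, 0.634, 0.105); φ = arcsin(p_z) ≈ 6.05°, λ = atan2(p_y, p_x) ≈ 39.58°.

≈ 6°N, 40°E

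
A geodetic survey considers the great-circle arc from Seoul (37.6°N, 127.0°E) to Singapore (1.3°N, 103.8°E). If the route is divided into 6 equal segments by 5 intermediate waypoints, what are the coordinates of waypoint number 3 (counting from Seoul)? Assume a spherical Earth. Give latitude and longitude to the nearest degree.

≈ (20°N, 114°E)

Write both endpoints as unit vectors p₁, p₂ with components (cos φ cos λ, cos φ sin λ, sin φ).
The central angle between the endpoints is δ = arccos(p₁·p₂) ≈ 0.735 rad (42.1°).
Interpolate at f = 3/6 with slerp weights a = sin((1−f)δ)/sin δ ≈ 0.536, b = sin(fδ)/sin δ ≈ 0.536.
p = a·p₁ + b·p₂ ≈ (-0.383, 0.859, 0.339); φ = arcsin(p_z) ≈ 19.82°, λ = atan2(p_y, p_x) ≈ 114.04°.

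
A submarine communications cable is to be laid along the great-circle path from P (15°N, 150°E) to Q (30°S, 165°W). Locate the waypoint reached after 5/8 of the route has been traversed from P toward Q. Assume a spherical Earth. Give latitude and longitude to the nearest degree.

Write both endpoints as unit vectors p₁, p₂ with components (cos φ cos λ, cos φ sin λ, sin φ).
The central angle between the endpoints is δ = arccos(p₁·p₂) ≈ 1.090 rad (62.5°).
Interpolate at f = 5/8 with slerp weights a = sin((1−f)δ)/sin δ ≈ 0.448, b = sin(fδ)/sin δ ≈ 0.710.
p = a·p₁ + b·p₂ ≈ (-0.969, 0.057, -0.239); φ = arcsin(p_z) ≈ -13.84°, λ = atan2(p_y, p_x) ≈ 176.62°.

≈ (14°S, 177°E)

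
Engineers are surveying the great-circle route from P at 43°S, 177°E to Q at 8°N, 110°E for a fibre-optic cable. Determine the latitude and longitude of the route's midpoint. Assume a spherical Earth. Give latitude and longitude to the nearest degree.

≈ 21°S, 138°E

From cos δ = sin φ₁ sin φ₂ + cos φ₁ cos φ₂ cos Δλ, the central angle is δ ≈ 1.382 rad (79.2°).
Interpolate at f = 1/2 with slerp weights a = sin((1−f)δ)/sin δ ≈ 0.649, b = sin(fδ)/sin δ ≈ 0.649.
p = a·p₁ + b·p₂ ≈ (-0.694, 0.629, -0.352); φ = arcsin(p_z) ≈ -20.62°, λ = atan2(p_y, p_x) ≈ 137.82°.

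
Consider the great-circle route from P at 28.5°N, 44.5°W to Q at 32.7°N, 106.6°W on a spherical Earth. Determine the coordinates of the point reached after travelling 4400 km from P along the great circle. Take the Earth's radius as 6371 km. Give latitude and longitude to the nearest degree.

From cos δ = sin φ₁ sin φ₂ + cos φ₁ cos φ₂ cos Δλ, the central angle is δ ≈ 0.922 rad (52.9°). The total great-circle distance is δ·R ≈ 0.922 × 6371 ≈ 5877 km, so the target fraction is f = 4400/5877 ≈ 0.749.
Interpolate at f ≈ 0.749 with slerp weights a = sin((1−f)δ)/sin δ ≈ 0.288, b = sin(fδ)/sin δ ≈ 0.799.
p = a·p₁ + b·p₂ ≈ (-0.011, -0.822, 0.569); φ = arcsin(p_z) ≈ 34.70°, λ = atan2(p_y, p_x) ≈ -90.80°.

≈ 35°N, 91°W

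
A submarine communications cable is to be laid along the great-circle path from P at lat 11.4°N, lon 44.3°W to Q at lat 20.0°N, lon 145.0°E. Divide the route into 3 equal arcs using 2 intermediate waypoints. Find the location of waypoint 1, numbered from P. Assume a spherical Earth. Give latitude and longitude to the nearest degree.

Convert each endpoint to a unit vector on the sphere (x = cos φ cos λ, y = cos φ sin λ, z = sin φ).
The central angle between the endpoints is δ = arccos(p₁·p₂) ≈ 2.571 rad (147.3°).
Interpolate at f = 1/3 with slerp weights a = sin((1−f)δ)/sin δ ≈ 1.832, b = sin(fδ)/sin δ ≈ 1.399.
p = a·p₁ + b·p₂ ≈ (0.208, -0.500, 0.840); φ = arcsin(p_z) ≈ 57.19°, λ = atan2(p_y, p_x) ≈ -67.38°.

≈ lat 57°N, lon 67°W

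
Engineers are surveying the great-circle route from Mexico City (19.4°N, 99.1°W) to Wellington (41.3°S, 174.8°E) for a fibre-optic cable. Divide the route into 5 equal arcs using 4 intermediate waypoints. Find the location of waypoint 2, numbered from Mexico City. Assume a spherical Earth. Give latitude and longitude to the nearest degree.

≈ 8°S, 129°W

Write both endpoints as unit vectors p₁, p₂ with components (cos φ cos λ, cos φ sin λ, sin φ).
The central angle between the endpoints is δ = arccos(p₁·p₂) ≈ 1.743 rad (99.8°).
Interpolate at f = 2/5 with slerp weights a = sin((1−f)δ)/sin δ ≈ 0.878, b = sin(fδ)/sin δ ≈ 0.652.
p = a·p₁ + b·p₂ ≈ (-0.618, -0.774, -0.138); φ = arcsin(p_z) ≈ -7.95°, λ = atan2(p_y, p_x) ≈ -128.65°.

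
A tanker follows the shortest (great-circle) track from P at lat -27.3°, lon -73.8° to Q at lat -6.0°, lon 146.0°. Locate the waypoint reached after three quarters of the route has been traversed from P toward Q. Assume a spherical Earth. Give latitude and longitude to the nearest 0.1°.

≈ lat -26.7°, lon 172.0°

Write both endpoints as unit vectors p₁, p₂ with components (cos φ cos λ, cos φ sin λ, sin φ).
The central angle between the endpoints is δ = arccos(p₁·p₂) ≈ 2.254 rad (129.1°).
Interpolate at f = 3/4 with slerp weights a = sin((1−f)δ)/sin δ ≈ 0.688, b = sin(fδ)/sin δ ≈ 1.280.
p = a·p₁ + b·p₂ ≈ (-0.885, 0.124, -0.450); φ = arcsin(p_z) ≈ -26.71°, λ = atan2(p_y, p_x) ≈ 172.00°.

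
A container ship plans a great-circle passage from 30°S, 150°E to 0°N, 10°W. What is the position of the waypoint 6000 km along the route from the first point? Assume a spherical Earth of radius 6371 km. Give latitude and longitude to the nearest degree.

≈ 59°S, 81°E

Write both endpoints as unit vectors p₁, p₂ with components (cos φ cos λ, cos φ sin λ, sin φ).
The central angle between the endpoints is δ = arccos(p₁·p₂) ≈ 2.521 rad (144.5°). The total great-circle distance is δ·R ≈ 2.521 × 6371 ≈ 16064 km, so the target fraction is f = 6000/16064 ≈ 0.374.
Interpolate at f ≈ 0.374 with slerp weights a = sin((1−f)δ)/sin δ ≈ 1.721, b = sin(fδ)/sin δ ≈ 1.391.
p = a·p₁ + b·p₂ ≈ (0.080, 0.503, -0.860); φ = arcsin(p_z) ≈ -59.35°, λ = atan2(p_y, p_x) ≈ 81.00°.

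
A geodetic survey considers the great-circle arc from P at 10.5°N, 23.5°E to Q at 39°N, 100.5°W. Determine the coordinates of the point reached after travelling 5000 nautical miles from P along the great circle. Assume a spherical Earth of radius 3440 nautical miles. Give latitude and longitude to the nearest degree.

≈ 48°N, 68°W

The haversine formula gives a central angle δ ≈ 1.889 rad (108.2°) between the endpoints. The total great-circle distance is δ·R ≈ 1.889 × 3440 ≈ 6497 nmi, so the target fraction is f = 5000/6497 ≈ 0.770.
Interpolate at f ≈ 0.770 with slerp weights a = sin((1−f)δ)/sin δ ≈ 0.444, b = sin(fδ)/sin δ ≈ 1.046.
p = a·p₁ + b·p₂ ≈ (0.252, -0.625, 0.739); φ = arcsin(p_z) ≈ 47.63°, λ = atan2(p_y, p_x) ≈ -68.02°.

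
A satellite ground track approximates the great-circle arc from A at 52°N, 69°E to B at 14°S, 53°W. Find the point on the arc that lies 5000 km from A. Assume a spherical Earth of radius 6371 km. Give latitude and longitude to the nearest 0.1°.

≈ 43.4°N, 0.8°E

Convert each endpoint to a unit vector on the sphere (x = cos φ cos λ, y = cos φ sin λ, z = sin φ).
The central angle between the endpoints is δ = arccos(p₁·p₂) ≈ 2.103 rad (120.5°). The total great-circle distance is δ·R ≈ 2.103 × 6371 ≈ 13396 km, so the target fraction is f = 5000/13396 ≈ 0.373.
Interpolate at f ≈ 0.373 with slerp weights a = sin((1−f)δ)/sin δ ≈ 1.123, b = sin(fδ)/sin δ ≈ 0.820.
p = a·p₁ + b·p₂ ≈ (0.727, 0.010, 0.687); φ = arcsin(p_z) ≈ 43.38°, λ = atan2(p_y, p_x) ≈ 0.81°.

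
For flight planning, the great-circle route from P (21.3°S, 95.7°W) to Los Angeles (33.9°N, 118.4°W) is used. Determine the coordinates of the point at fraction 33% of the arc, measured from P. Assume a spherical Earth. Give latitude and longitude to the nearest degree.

Write both endpoints as unit vectors p₁, p₂ with components (cos φ cos λ, cos φ sin λ, sin φ).
The central angle between the endpoints is δ = arccos(p₁·p₂) ≈ 1.035 rad (59.3°).
Interpolate at f = 0.33 with slerp weights a = sin((1−f)δ)/sin δ ≈ 0.743, b = sin(fδ)/sin δ ≈ 0.389.
p = a·p₁ + b·p₂ ≈ (-0.223, -0.973, -0.053); φ = arcsin(p_z) ≈ -3.03°, λ = atan2(p_y, p_x) ≈ -102.88°.

≈ (3°S, 103°W)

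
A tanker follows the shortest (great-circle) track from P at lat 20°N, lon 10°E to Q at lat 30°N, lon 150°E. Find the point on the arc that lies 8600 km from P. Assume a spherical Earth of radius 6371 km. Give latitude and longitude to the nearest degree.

≈ lat 52°N, lon 105°E

Convert each endpoint to a unit vector on the sphere (x = cos φ cos λ, y = cos φ sin λ, z = sin φ).
The central angle between the endpoints is δ = arccos(p₁·p₂) ≈ 2.040 rad (116.9°). The total great-circle distance is δ·R ≈ 2.040 × 6371 ≈ 12998 km, so the target fraction is f = 8600/12998 ≈ 0.662.
Interpolate at f ≈ 0.662 with slerp weights a = sin((1−f)δ)/sin δ ≈ 0.714, b = sin(fδ)/sin δ ≈ 1.094.
p = a·p₁ + b·p₂ ≈ (-0.160, 0.590, 0.791); φ = arcsin(p_z) ≈ 52.30°, λ = atan2(p_y, p_x) ≈ 105.14°.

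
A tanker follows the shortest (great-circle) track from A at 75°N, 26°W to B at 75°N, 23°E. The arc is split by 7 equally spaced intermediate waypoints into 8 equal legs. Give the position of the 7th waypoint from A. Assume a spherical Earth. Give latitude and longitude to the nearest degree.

≈ 76°N, 17°E

Write both endpoints as unit vectors p₁, p₂ with components (cos φ cos λ, cos φ sin λ, sin φ).
The central angle between the endpoints is δ = arccos(p₁·p₂) ≈ 0.215 rad (12.3°).
Interpolate at f = 7/8 with slerp weights a = sin((1−f)δ)/sin δ ≈ 0.126, b = sin(fδ)/sin δ ≈ 0.877.
p = a·p₁ + b·p₂ ≈ (0.238, 0.074, 0.968); φ = arcsin(p_z) ≈ 75.55°, λ = atan2(p_y, p_x) ≈ 17.34°.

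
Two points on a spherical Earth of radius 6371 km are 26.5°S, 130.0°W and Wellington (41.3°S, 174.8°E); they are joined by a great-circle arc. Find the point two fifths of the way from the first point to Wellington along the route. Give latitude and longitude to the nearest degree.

≈ 35°S, 150°W

The haversine formula gives a central angle δ ≈ 0.825 rad (47.3°) between the endpoints.
Interpolate at f = 2/5 with slerp weights a = sin((1−f)δ)/sin δ ≈ 0.647, b = sin(fδ)/sin δ ≈ 0.441.
p = a·p₁ + b·p₂ ≈ (-0.702, -0.413, -0.580); φ = arcsin(p_z) ≈ -35.43°, λ = atan2(p_y, p_x) ≈ -149.51°.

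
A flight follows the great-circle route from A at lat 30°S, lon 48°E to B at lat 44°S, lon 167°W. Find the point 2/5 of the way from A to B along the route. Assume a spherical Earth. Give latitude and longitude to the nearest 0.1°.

≈ lat 62.6°S, lon 83.5°E

The haversine formula gives a central angle δ ≈ 1.735 rad (99.4°) between the endpoints.
Interpolate at f = 2/5 with slerp weights a = sin((1−f)δ)/sin δ ≈ 0.874, b = sin(fδ)/sin δ ≈ 0.648.
p = a·p₁ + b·p₂ ≈ (0.052, 0.458, -0.887); φ = arcsin(p_z) ≈ -62.55°, λ = atan2(p_y, p_x) ≈ 83.47°.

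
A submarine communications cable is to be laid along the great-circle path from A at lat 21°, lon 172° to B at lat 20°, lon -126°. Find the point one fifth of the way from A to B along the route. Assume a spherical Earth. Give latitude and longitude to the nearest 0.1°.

Convert each endpoint to a unit vector on the sphere (x = cos φ cos λ, y = cos φ sin λ, z = sin φ).
The central angle between the endpoints is δ = arccos(p₁·p₂) ≈ 1.007 rad (57.7°).
Interpolate at f = 1/5 with slerp weights a = sin((1−f)δ)/sin δ ≈ 0.853, b = sin(fδ)/sin δ ≈ 0.237.
p = a·p₁ + b·p₂ ≈ (-0.920, -0.069, 0.387); φ = arcsin(p_z) ≈ 22.75°, λ = atan2(p_y, p_x) ≈ -175.71°.

≈ lat 22.8°, lon -175.7°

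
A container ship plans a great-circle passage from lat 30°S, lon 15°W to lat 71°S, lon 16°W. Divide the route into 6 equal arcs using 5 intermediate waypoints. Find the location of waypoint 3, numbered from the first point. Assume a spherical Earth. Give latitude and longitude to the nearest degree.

≈ lat 51°S, lon 15°W

Convert each endpoint to a unit vector on the sphere (x = cos φ cos λ, y = cos φ sin λ, z = sin φ).
The central angle between the endpoints is δ = arccos(p₁·p₂) ≈ 0.716 rad (41.0°).
Interpolate at f = 3/6 with slerp weights a = sin((1−f)δ)/sin δ ≈ 0.534, b = sin(fδ)/sin δ ≈ 0.534.
p = a·p₁ + b·p₂ ≈ (0.614, -0.168, -0.772); φ = arcsin(p_z) ≈ -50.50°, λ = atan2(p_y, p_x) ≈ -15.27°.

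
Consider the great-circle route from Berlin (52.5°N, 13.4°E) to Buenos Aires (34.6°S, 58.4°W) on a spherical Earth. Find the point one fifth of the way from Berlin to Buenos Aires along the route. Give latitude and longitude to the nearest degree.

≈ 38°N, 9°W

Convert each endpoint to a unit vector on the sphere (x = cos φ cos λ, y = cos φ sin λ, z = sin φ).
The central angle between the endpoints is δ = arccos(p₁·p₂) ≈ 1.869 rad (107.1°).
Interpolate at f = 1/5 with slerp weights a = sin((1−f)δ)/sin δ ≈ 1.043, b = sin(fδ)/sin δ ≈ 0.382.
p = a·p₁ + b·p₂ ≈ (0.783, -0.121, 0.611); φ = arcsin(p_z) ≈ 37.64°, λ = atan2(p_y, p_x) ≈ -8.77°.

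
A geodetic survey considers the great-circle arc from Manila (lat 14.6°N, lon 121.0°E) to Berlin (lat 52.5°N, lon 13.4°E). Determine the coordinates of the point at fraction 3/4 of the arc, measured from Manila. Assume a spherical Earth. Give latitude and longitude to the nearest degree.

≈ lat 55°N, lon 51°E

The haversine formula gives a central angle δ ≈ 1.549 rad (88.7°) between the endpoints.
Interpolate at f = 3/4 with slerp weights a = sin((1−f)δ)/sin δ ≈ 0.378, b = sin(fδ)/sin δ ≈ 0.918.
p = a·p₁ + b·p₂ ≈ (0.355, 0.443, 0.823); φ = arcsin(p_z) ≈ 55.41°, λ = atan2(p_y, p_x) ≈ 51.26°.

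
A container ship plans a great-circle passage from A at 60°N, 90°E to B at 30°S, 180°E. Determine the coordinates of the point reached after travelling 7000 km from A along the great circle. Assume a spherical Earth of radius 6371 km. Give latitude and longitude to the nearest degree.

≈ 16°N, 153°E

Convert each endpoint to a unit vector on the sphere (x = cos φ cos λ, y = cos φ sin λ, z = sin φ).
The central angle between the endpoints is δ = arccos(p₁·p₂) ≈ 2.019 rad (115.7°). The total great-circle distance is δ·R ≈ 2.019 × 6371 ≈ 12861 km, so the target fraction is f = 7000/12861 ≈ 0.544.
Interpolate at f ≈ 0.544 with slerp weights a = sin((1−f)δ)/sin δ ≈ 0.883, b = sin(fδ)/sin δ ≈ 0.988.
p = a·p₁ + b·p₂ ≈ (-0.856, 0.441, 0.270); φ = arcsin(p_z) ≈ 15.68°, λ = atan2(p_y, p_x) ≈ 152.72°.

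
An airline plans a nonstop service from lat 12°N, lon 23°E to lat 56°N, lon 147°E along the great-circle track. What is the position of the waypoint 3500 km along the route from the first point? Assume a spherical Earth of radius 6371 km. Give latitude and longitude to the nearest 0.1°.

≈ lat 39.0°N, lon 41.3°E

Write both endpoints as unit vectors p₁, p₂ with components (cos φ cos λ, cos φ sin λ, sin φ).
The central angle between the endpoints is δ = arccos(p₁·p₂) ≈ 1.705 rad (97.7°). The total great-circle distance is δ·R ≈ 1.705 × 6371 ≈ 10861 km, so the target fraction is f = 3500/10861 ≈ 0.322.
Interpolate at f ≈ 0.322 with slerp weights a = sin((1−f)δ)/sin δ ≈ 0.923, b = sin(fδ)/sin δ ≈ 0.527.
p = a·p₁ + b·p₂ ≈ (0.584, 0.513, 0.629); φ = arcsin(p_z) ≈ 38.96°, λ = atan2(p_y, p_x) ≈ 41.31°.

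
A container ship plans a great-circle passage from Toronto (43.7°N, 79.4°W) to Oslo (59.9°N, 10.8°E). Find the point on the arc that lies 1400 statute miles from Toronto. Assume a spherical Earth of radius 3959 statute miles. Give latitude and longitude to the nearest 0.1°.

≈ 57.5°N, 55.6°W

Write both endpoints as unit vectors p₁, p₂ with components (cos φ cos λ, cos φ sin λ, sin φ).
The central angle between the endpoints is δ = arccos(p₁·p₂) ≈ 0.932 rad (53.4°). The total great-circle distance is δ·R ≈ 0.932 × 3959 ≈ 3689 mi, so the target fraction is f = 1400/3689 ≈ 0.380.
Interpolate at f ≈ 0.380 with slerp weights a = sin((1−f)δ)/sin δ ≈ 0.681, b = sin(fδ)/sin δ ≈ 0.431.
p = a·p₁ + b·p₂ ≈ (0.303, -0.443, 0.844); φ = arcsin(p_z) ≈ 57.52°, λ = atan2(p_y, p_x) ≈ -55.64°.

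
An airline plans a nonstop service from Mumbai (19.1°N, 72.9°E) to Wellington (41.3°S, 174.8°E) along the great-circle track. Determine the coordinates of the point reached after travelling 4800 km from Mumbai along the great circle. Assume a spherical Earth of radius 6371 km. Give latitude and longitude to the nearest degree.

Convert each endpoint to a unit vector on the sphere (x = cos φ cos λ, y = cos φ sin λ, z = sin φ).
The central angle between the endpoints is δ = arccos(p₁·p₂) ≈ 1.942 rad (111.2°). The total great-circle distance is δ·R ≈ 1.942 × 6371 ≈ 12370 km, so the target fraction is f = 4800/12370 ≈ 0.388.
Interpolate at f ≈ 0.388 with slerp weights a = sin((1−f)δ)/sin δ ≈ 0.995, b = sin(fδ)/sin δ ≈ 0.734.
p = a·p₁ + b·p₂ ≈ (-0.273, 0.949, -0.159); φ = arcsin(p_z) ≈ -9.14°, λ = atan2(p_y, p_x) ≈ 106.03°.

≈ 9°S, 106°E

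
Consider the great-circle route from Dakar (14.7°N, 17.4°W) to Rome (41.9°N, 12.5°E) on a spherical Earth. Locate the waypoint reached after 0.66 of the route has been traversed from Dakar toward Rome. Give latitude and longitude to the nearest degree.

≈ (33°N, 0°E)

Write both endpoints as unit vectors p₁, p₂ with components (cos φ cos λ, cos φ sin λ, sin φ).
The central angle between the endpoints is δ = arccos(p₁·p₂) ≈ 0.654 rad (37.5°).
Interpolate at f = 0.66 with slerp weights a = sin((1−f)δ)/sin δ ≈ 0.363, b = sin(fδ)/sin δ ≈ 0.688.
p = a·p₁ + b·p₂ ≈ (0.834, 0.006, 0.551); φ = arcsin(p_z) ≈ 33.45°, λ = atan2(p_y, p_x) ≈ 0.41°.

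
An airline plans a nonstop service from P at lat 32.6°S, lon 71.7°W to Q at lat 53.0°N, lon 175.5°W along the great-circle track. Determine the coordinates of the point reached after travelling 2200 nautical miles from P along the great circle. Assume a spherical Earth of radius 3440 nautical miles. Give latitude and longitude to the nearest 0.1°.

Convert each endpoint to a unit vector on the sphere (x = cos φ cos λ, y = cos φ sin λ, z = sin φ).
The central angle between the endpoints is δ = arccos(p₁·p₂) ≈ 2.155 rad (123.5°). The total great-circle distance is δ·R ≈ 2.155 × 3440 ≈ 7412 nmi, so the target fraction is f = 2200/7412 ≈ 0.297.
Interpolate at f ≈ 0.297 with slerp weights a = sin((1−f)δ)/sin δ ≈ 1.197, b = sin(fδ)/sin δ ≈ 0.715.
p = a·p₁ + b·p₂ ≈ (-0.113, -0.991, -0.073); φ = arcsin(p_z) ≈ -4.21°, λ = atan2(p_y, p_x) ≈ -96.48°.

≈ lat 4.2°S, lon 96.5°W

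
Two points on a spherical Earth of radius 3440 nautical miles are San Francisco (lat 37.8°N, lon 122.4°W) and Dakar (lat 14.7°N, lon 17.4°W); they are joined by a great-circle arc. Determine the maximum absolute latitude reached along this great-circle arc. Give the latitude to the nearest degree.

The great circle lies in the plane with unit normal n̂ = (p₁ × p₂)/|p₁ × p₂|.
Here n̂_z ≈ +0.739; the vertex latitude is φ_max = arccos|n̂_z| ≈ 42.4°.

≈ 42°N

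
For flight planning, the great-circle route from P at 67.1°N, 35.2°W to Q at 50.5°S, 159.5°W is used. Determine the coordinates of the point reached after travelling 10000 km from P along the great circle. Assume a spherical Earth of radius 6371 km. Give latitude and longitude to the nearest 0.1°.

≈ 1.3°N, 128.2°W

Write both endpoints as unit vectors p₁, p₂ with components (cos φ cos λ, cos φ sin λ, sin φ).
The central angle between the endpoints is δ = arccos(p₁·p₂) ≈ 2.587 rad (148.2°). The total great-circle distance is δ·R ≈ 2.587 × 6371 ≈ 16484 km, so the target fraction is f = 10000/16484 ≈ 0.607.
Interpolate at f ≈ 0.607 with slerp weights a = sin((1−f)δ)/sin δ ≈ 1.617, b = sin(fδ)/sin δ ≈ 1.900.
p = a·p₁ + b·p₂ ≈ (-0.618, -0.786, 0.023); φ = arcsin(p_z) ≈ 1.33°, λ = atan2(p_y, p_x) ≈ -128.18°.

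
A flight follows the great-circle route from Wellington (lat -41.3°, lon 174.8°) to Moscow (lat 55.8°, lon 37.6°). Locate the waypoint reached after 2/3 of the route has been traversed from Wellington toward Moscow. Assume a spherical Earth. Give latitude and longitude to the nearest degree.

From cos δ = sin φ₁ sin φ₂ + cos φ₁ cos φ₂ cos Δλ, the central angle is δ ≈ 2.598 rad (148.8°).
Interpolate at f = 2/3 with slerp weights a = sin((1−f)δ)/sin δ ≈ 1.472, b = sin(fδ)/sin δ ≈ 1.908.
p = a·p₁ + b·p₂ ≈ (-0.252, 0.754, 0.606); φ = arcsin(p_z) ≈ 37.31°, λ = atan2(p_y, p_x) ≈ 108.46°.

≈ lat 37°, lon 108°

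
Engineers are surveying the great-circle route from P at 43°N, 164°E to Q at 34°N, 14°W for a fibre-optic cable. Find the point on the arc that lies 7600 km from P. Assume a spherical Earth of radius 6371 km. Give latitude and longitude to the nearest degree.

Write both endpoints as unit vectors p₁, p₂ with components (cos φ cos λ, cos φ sin λ, sin φ).
The central angle between the endpoints is δ = arccos(p₁·p₂) ≈ 1.797 rad (103.0°). The total great-circle distance is δ·R ≈ 1.797 × 6371 ≈ 11451 km, so the target fraction is f = 7600/11451 ≈ 0.664.
Interpolate at f ≈ 0.664 with slerp weights a = sin((1−f)δ)/sin δ ≈ 0.583, b = sin(fδ)/sin δ ≈ 0.954.
p = a·p₁ + b·p₂ ≈ (0.357, -0.074, 0.931); φ = arcsin(p_z) ≈ 68.60°, λ = atan2(p_y, p_x) ≈ -11.66°.

≈ 69°N, 12°W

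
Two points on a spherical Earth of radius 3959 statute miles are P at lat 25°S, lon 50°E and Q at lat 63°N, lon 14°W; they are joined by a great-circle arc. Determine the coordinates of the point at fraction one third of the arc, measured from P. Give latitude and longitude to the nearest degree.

≈ lat 6°N, lon 37°E

Write both endpoints as unit vectors p₁, p₂ with components (cos φ cos λ, cos φ sin λ, sin φ).
The central angle between the endpoints is δ = arccos(p₁·p₂) ≈ 1.768 rad (101.3°).
Interpolate at f = 1/3 with slerp weights a = sin((1−f)δ)/sin δ ≈ 0.942, b = sin(fδ)/sin δ ≈ 0.567.
p = a·p₁ + b·p₂ ≈ (0.799, 0.592, 0.107); φ = arcsin(p_z) ≈ 6.13°, λ = atan2(p_y, p_x) ≈ 36.55°.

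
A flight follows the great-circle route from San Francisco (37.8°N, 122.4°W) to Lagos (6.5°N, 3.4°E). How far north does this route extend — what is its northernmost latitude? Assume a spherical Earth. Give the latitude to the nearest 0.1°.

The great circle lies in the plane with unit normal n̂ = (p₁ × p₂)/|p₁ × p₂|.
Here n̂_z ≈ +0.691; the vertex latitude is φ_max = arccos|n̂_z| ≈ 46.3°.

≈ 46.3°N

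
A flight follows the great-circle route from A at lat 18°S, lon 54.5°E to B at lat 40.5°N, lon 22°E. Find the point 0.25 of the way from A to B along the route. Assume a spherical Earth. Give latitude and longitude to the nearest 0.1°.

≈ lat 3.2°S, lon 47.2°E

Convert each endpoint to a unit vector on the sphere (x = cos φ cos λ, y = cos φ sin λ, z = sin φ).
The central angle between the endpoints is δ = arccos(p₁·p₂) ≈ 1.149 rad (65.8°).
Interpolate at f = 0.25 with slerp weights a = sin((1−f)δ)/sin δ ≈ 0.832, b = sin(fδ)/sin δ ≈ 0.311.
p = a·p₁ + b·p₂ ≈ (0.678, 0.733, -0.055); φ = arcsin(p_z) ≈ -3.18°, λ = atan2(p_y, p_x) ≈ 47.20°.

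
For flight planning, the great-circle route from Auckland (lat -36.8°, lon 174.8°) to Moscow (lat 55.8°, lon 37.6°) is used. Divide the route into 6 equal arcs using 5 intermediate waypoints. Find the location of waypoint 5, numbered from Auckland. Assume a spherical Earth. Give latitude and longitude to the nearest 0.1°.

From cos δ = sin φ₁ sin φ₂ + cos φ₁ cos φ₂ cos Δλ, the central angle is δ ≈ 2.542 rad (145.7°).
Interpolate at f = 5/6 with slerp weights a = sin((1−f)δ)/sin δ ≈ 0.729, b = sin(fδ)/sin δ ≈ 1.513.
p = a·p₁ + b·p₂ ≈ (0.093, 0.572, 0.815); φ = arcsin(p_z) ≈ 54.59°, λ = atan2(p_y, p_x) ≈ 80.79°.

≈ lat 54.6°, lon 80.8°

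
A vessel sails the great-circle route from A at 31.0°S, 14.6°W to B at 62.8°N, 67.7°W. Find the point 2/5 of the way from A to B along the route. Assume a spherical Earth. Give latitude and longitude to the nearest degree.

≈ 8°N, 29°W

Write both endpoints as unit vectors p₁, p₂ with components (cos φ cos λ, cos φ sin λ, sin φ).
The central angle between the endpoints is δ = arccos(p₁·p₂) ≈ 1.796 rad (102.9°).
Interpolate at f = 2/5 with slerp weights a = sin((1−f)δ)/sin δ ≈ 0.903, b = sin(fδ)/sin δ ≈ 0.675.
p = a·p₁ + b·p₂ ≈ (0.866, -0.481, 0.135); φ = arcsin(p_z) ≈ 7.76°, λ = atan2(p_y, p_x) ≈ -29.02°.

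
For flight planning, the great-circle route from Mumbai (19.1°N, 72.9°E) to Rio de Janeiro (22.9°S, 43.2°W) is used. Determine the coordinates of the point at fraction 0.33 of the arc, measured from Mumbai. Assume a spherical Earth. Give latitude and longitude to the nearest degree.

Write both endpoints as unit vectors p₁, p₂ with components (cos φ cos λ, cos φ sin λ, sin φ).
The central angle between the endpoints is δ = arccos(p₁·p₂) ≈ 2.106 rad (120.7°).
Interpolate at f = 0.33 with slerp weights a = sin((1−f)δ)/sin δ ≈ 1.148, b = sin(fδ)/sin δ ≈ 0.745.
p = a·p₁ + b·p₂ ≈ (0.819, 0.567, 0.086); φ = arcsin(p_z) ≈ 4.93°, λ = atan2(p_y, p_x) ≈ 34.71°.

≈ 5°N, 35°E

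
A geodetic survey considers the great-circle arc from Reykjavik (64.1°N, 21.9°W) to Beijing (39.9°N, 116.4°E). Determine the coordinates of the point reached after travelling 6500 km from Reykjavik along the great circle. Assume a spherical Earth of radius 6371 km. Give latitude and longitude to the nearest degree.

Write both endpoints as unit vectors p₁, p₂ with components (cos φ cos λ, cos φ sin λ, sin φ).
The central angle between the endpoints is δ = arccos(p₁·p₂) ≈ 1.238 rad (70.9°). The total great-circle distance is δ·R ≈ 1.238 × 6371 ≈ 7886 km, so the target fraction is f = 6500/7886 ≈ 0.824.
Interpolate at f ≈ 0.824 with slerp weights a = sin((1−f)δ)/sin δ ≈ 0.228, b = sin(fδ)/sin δ ≈ 0.902.
p = a·p₁ + b·p₂ ≈ (-0.215, 0.582, 0.784); φ = arcsin(p_z) ≈ 51.62°, λ = atan2(p_y, p_x) ≈ 110.26°.

≈ 52°N, 110°E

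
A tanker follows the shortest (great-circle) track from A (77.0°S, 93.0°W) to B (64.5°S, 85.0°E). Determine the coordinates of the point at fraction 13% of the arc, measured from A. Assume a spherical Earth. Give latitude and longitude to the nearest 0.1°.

≈ (82.0°S, 92.1°W)

Write both endpoints as unit vectors p₁, p₂ with components (cos φ cos λ, cos φ sin λ, sin φ).
The central angle between the endpoints is δ = arccos(p₁·p₂) ≈ 0.672 rad (38.5°).
Interpolate at f = 0.13 with slerp weights a = sin((1−f)δ)/sin δ ≈ 0.887, b = sin(fδ)/sin δ ≈ 0.140.
p = a·p₁ + b·p₂ ≈ (-0.005, -0.139, -0.990); φ = arcsin(p_z) ≈ -82.00°, λ = atan2(p_y, p_x) ≈ -92.13°.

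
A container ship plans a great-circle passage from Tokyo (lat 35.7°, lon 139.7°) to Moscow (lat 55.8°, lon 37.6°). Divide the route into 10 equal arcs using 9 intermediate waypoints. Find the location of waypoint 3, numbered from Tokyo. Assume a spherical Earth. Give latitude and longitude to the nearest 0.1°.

Write both endpoints as unit vectors p₁, p₂ with components (cos φ cos λ, cos φ sin λ, sin φ).
The central angle between the endpoints is δ = arccos(p₁·p₂) ≈ 1.173 rad (67.2°).
Interpolate at f = 3/10 with slerp weights a = sin((1−f)δ)/sin δ ≈ 0.794, b = sin(fδ)/sin δ ≈ 0.374.
p = a·p₁ + b·p₂ ≈ (-0.325, 0.545, 0.773); φ = arcsin(p_z) ≈ 50.59°, λ = atan2(p_y, p_x) ≈ 120.81°.

≈ lat 50.6°, lon 120.8°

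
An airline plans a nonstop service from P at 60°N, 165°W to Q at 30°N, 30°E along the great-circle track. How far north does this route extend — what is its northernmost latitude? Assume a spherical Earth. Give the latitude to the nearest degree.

≈ 84°N

The great circle lies in the plane with unit normal n̂ = (p₁ × p₂)/|p₁ × p₂|.
Here n̂_z ≈ -0.112; the vertex latitude is φ_max = arccos|n̂_z| ≈ 83.6°.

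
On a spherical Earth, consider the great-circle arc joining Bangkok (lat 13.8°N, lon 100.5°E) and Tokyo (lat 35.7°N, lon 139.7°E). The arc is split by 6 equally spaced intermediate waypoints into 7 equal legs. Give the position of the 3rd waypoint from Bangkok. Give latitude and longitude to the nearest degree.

≈ lat 24°N, lon 116°E

Convert each endpoint to a unit vector on the sphere (x = cos φ cos λ, y = cos φ sin λ, z = sin φ).
The central angle between the endpoints is δ = arccos(p₁·p₂) ≈ 0.722 rad (41.4°).
Interpolate at f = 3/7 with slerp weights a = sin((1−f)δ)/sin δ ≈ 0.607, b = sin(fδ)/sin δ ≈ 0.461.
p = a·p₁ + b·p₂ ≈ (-0.393, 0.821, 0.414); φ = arcsin(p_z) ≈ 24.43°, λ = atan2(p_y, p_x) ≈ 115.56°.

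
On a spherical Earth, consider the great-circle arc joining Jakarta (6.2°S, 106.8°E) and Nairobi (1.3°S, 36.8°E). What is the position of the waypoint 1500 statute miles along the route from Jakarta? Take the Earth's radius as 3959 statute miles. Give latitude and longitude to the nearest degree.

≈ (5°S, 85°E)

Convert each endpoint to a unit vector on the sphere (x = cos φ cos λ, y = cos φ sin λ, z = sin φ).
The central angle between the endpoints is δ = arccos(p₁·p₂) ≈ 1.221 rad (70.0°). The total great-circle distance is δ·R ≈ 1.221 × 3959 ≈ 4835 mi, so the target fraction is f = 1500/4835 ≈ 0.310.
Interpolate at f ≈ 0.310 with slerp weights a = sin((1−f)δ)/sin δ ≈ 0.794, b = sin(fδ)/sin δ ≈ 0.394.
p = a·p₁ + b·p₂ ≈ (0.087, 0.992, -0.095); φ = arcsin(p_z) ≈ -5.43°, λ = atan2(p_y, p_x) ≈ 84.99°.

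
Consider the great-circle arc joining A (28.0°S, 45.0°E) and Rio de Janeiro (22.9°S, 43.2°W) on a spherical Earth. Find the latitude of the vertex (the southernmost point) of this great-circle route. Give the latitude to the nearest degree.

The great circle lies in the plane with unit normal n̂ = (p₁ × p₂)/|p₁ × p₂|.
Here n̂_z ≈ -0.831; the vertex latitude is φ_max = arccos|n̂_z| ≈ 33.8°.
Check via Clairaut: cos φ_max = |cos φ₁| · sin C = cos(28.0°)·sin(109.7°) ≈ 0.831, again giving ≈ 33.8°.

≈ 34°S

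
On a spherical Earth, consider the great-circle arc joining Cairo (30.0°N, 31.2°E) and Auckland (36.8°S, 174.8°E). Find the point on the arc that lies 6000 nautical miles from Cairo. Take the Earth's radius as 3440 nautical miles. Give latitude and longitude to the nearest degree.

From cos δ = sin φ₁ sin φ₂ + cos φ₁ cos φ₂ cos Δλ, the central angle is δ ≈ 2.602 rad (149.1°). The total great-circle distance is δ·R ≈ 2.602 × 3440 ≈ 8949 nmi, so the target fraction is f = 6000/8949 ≈ 0.670.
Interpolate at f ≈ 0.670 with slerp weights a = sin((1−f)δ)/sin δ ≈ 1.470, b = sin(fδ)/sin δ ≈ 1.916.
p = a·p₁ + b·p₂ ≈ (-0.438, 0.799, -0.412); φ = arcsin(p_z) ≈ -24.35°, λ = atan2(p_y, p_x) ≈ 118.76°.

≈ (24°S, 119°E)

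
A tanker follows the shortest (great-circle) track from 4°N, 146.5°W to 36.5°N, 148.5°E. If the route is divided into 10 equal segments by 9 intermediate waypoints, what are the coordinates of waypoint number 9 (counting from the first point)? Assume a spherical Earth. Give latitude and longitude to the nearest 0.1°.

Convert each endpoint to a unit vector on the sphere (x = cos φ cos λ, y = cos φ sin λ, z = sin φ).
The central angle between the endpoints is δ = arccos(p₁·p₂) ≈ 1.181 rad (67.6°).
Interpolate at f = 9/10 with slerp weights a = sin((1−f)δ)/sin δ ≈ 0.127, b = sin(fδ)/sin δ ≈ 0.945.
p = a·p₁ + b·p₂ ≈ (-0.753, 0.327, 0.571); φ = arcsin(p_z) ≈ 34.80°, λ = atan2(p_y, p_x) ≈ 156.56°.

≈ 34.8°N, 156.6°E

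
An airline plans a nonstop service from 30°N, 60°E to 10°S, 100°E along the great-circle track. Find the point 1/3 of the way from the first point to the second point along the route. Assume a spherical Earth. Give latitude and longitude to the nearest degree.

From cos δ = sin φ₁ sin φ₂ + cos φ₁ cos φ₂ cos Δλ, the central angle is δ ≈ 0.969 rad (55.5°).
Interpolate at f = 1/3 with slerp weights a = sin((1−f)δ)/sin δ ≈ 0.730, b = sin(fδ)/sin δ ≈ 0.385.
p = a·p₁ + b·p₂ ≈ (0.250, 0.921, 0.298); φ = arcsin(p_z) ≈ 17.35°, λ = atan2(p_y, p_x) ≈ 74.79°.

≈ 17°N, 75°E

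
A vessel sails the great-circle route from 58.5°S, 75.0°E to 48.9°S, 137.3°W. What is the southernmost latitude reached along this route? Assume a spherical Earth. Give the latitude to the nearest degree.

≈ 79°S

The great circle lies in the plane with unit normal n̂ = (p₁ × p₂)/|p₁ × p₂|.
Here n̂_z ≈ +0.196; the vertex latitude is φ_max = arccos|n̂_z| ≈ 78.7°.
Check via Clairaut: cos φ_max = |cos φ₁| · sin C = cos(58.5°)·sin(158.0°) ≈ 0.196, again giving ≈ 78.7°.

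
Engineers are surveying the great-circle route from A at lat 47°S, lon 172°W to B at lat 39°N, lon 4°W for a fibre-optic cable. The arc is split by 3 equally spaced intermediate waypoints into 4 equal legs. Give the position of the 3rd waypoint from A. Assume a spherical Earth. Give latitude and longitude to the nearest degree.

Write both endpoints as unit vectors p₁, p₂ with components (cos φ cos λ, cos φ sin λ, sin φ).
The central angle between the endpoints is δ = arccos(p₁·p₂) ≈ 2.935 rad (168.1°).
Interpolate at f = 3/4 with slerp weights a = sin((1−f)δ)/sin δ ≈ 3.261, b = sin(fδ)/sin δ ≈ 3.934.
p = a·p₁ + b·p₂ ≈ (0.848, -0.523, 0.091); φ = arcsin(p_z) ≈ 5.22°, λ = atan2(p_y, p_x) ≈ -31.66°.

≈ lat 5°N, lon 32°W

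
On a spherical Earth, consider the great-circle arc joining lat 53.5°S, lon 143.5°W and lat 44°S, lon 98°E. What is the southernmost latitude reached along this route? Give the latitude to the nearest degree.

≈ 66°S

The great circle lies in the plane with unit normal n̂ = (p₁ × p₂)/|p₁ × p₂|.
Here n̂_z ≈ -0.402; the vertex latitude is φ_max = arccos|n̂_z| ≈ 66.3°.
Check via Clairaut: cos φ_max = |cos φ₁| · sin C = cos(53.5°)·sin(137.5°) ≈ 0.402, again giving ≈ 66.3°.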